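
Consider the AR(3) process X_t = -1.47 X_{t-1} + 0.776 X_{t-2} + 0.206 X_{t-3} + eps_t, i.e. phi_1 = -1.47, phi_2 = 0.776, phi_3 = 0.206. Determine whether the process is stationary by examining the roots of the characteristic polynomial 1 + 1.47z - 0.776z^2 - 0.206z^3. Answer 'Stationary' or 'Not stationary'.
\text{Not stationary}

The AR(p) characteristic polynomial is P(z) = 1 + 1.47z - 0.776z^2 - 0.206z^3.
Stationarity requires all roots to lie outside the unit circle, i.e. |z| > 1 for every root.
Degree 3: look for a simple real root z0 first, then factor out (1 - z/z0) and solve the remaining quadratic.
Testing z0 = -5: P(-5) = 1 + (1.47)(-5) + (-0.776)(-5)^2 + (-0.206)(-5)^3
  = 1 + (-7.35) + (-19.4) + (25.75) = 0.  So z_0 = -5 is a root, |z_0| = 5.
Divide out the factor (1 + 0.2 z) = (1 - z/z0) (since 1/z0 = -0.2):
  P(z) = (1 + 0.2 z)(1 + (1.27) z + (-1.03) z^2)
  [check: z-coef 1.27 - (-0.2) = 1.47; z^2-coef -1.03 - (-0.2)(1.27) = -0.776; z^3-coef -(-0.2)(-1.03) = -0.206.]
Remaining roots from the quadratic factor 1 + (1.27) z + (-1.03) z^2:
  Set 1 + (1.27) z + (-1.03) z^2 = 0, i.e. a z^2 + b z + c = 0 with a = -1.03, b = 1.27, c = 1.
  Discriminant D = b^2 - 4ac = (1.27)^2 - 4*(-1.03)*1 = 1.6129 - (-4.12) = 5.7329.
  D >= 0, so the roots are real: z = (-b +/- sqrt(D)) / (2a) = (-1.27 +/- 2.394348) / (-2.06).
    z_1 = (-1.27 + 2.394348) / (-2.06) = -0.5458,   |z_1| = 0.5458.
    z_2 = (-1.27 - 2.394348) / (-2.06) = 1.7788,   |z_2| = 1.7788.
Moduli of all roots: 5.0000, 0.5458, 1.7788.
All moduli strictly greater than 1? No.
Verdict: Not stationary.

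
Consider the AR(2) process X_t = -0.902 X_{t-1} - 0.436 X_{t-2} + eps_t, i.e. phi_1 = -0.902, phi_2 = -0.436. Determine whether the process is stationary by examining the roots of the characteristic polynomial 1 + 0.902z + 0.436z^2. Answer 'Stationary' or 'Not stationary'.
\text{Stationary}

The AR(p) characteristic polynomial is P(z) = 1 + 0.902z + 0.436z^2.
Stationarity requires all roots to lie outside the unit circle, i.e. |z| > 1 for every root.
Set 1 + (0.902) z + (0.436) z^2 = 0, i.e. a z^2 + b z + c = 0 with a = 0.436, b = 0.902, c = 1.
Discriminant D = b^2 - 4ac = (0.902)^2 - 4*(0.436)*1 = 0.813604 - (1.744) = -0.930396.
D < 0, so the roots are the complex-conjugate pair z = (-b +/- i sqrt(-D)) / (2a) = -1.0344 +/- 1.1062i.
For a conjugate pair |z|^2 = z * conj(z) = (product of roots) = c/a = 1/(0.436) = 2.293578, so |z| = sqrt(2.293578) = 1.5145 for both roots.
Moduli of all roots: 1.5145, 1.5145.
All moduli strictly greater than 1? Yes.
Verdict: Stationary.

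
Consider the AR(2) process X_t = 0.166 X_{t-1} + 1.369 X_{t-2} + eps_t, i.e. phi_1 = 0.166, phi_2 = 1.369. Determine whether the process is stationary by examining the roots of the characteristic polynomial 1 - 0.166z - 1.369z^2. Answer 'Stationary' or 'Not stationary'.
\text{Not stationary}

The AR(p) characteristic polynomial is P(z) = 1 - 0.166z - 1.369z^2.
Stationarity requires all roots to lie outside the unit circle, i.e. |z| > 1 for every root.
Set 1 + (-0.166) z + (-1.369) z^2 = 0, i.e. a z^2 + b z + c = 0 with a = -1.369, b = -0.166, c = 1.
Discriminant D = b^2 - 4ac = (-0.166)^2 - 4*(-1.369)*1 = 0.027556 - (-5.476) = 5.503556.
D >= 0, so the roots are real: z = (-b +/- sqrt(D)) / (2a) = (0.166 +/- 2.345966) / (-2.738).
  z_1 = (0.166 + 2.345966) / (-2.738) = -0.9174,   |z_1| = 0.9174.
  z_2 = (0.166 - 2.345966) / (-2.738) = 0.7962,   |z_2| = 0.7962.
Moduli of all roots: 0.9174, 0.7962.
All moduli strictly greater than 1? No.
Verdict: Not stationary.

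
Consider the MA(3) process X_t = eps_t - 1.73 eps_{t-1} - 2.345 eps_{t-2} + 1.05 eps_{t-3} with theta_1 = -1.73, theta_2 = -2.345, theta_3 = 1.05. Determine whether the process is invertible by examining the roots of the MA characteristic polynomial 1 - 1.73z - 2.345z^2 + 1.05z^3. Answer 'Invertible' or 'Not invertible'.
\text{Not invertible}

The MA(q) characteristic polynomial is P(z) = 1 - 1.73z - 2.345z^2 + 1.05z^3.
Invertibility requires all roots to lie outside the unit circle, i.e. |z| > 1 for every root.
Degree 3: look for a simple real root z0 first, then factor out (1 - z/z0) and solve the remaining quadratic.
Testing z0 = 0.4: P(0.4) = 1 + (-1.73)(0.4) + (-2.345)(0.4)^2 + (1.05)(0.4)^3
  = 1 + (-0.692) + (-0.3752) + (0.0672) = 0.  So z_0 = 0.4 is a root, |z_0| = 0.4.
Divide out the factor (1 - 2.5 z) = (1 - z/z0) (since 1/z0 = 2.5):
  P(z) = (1 - 2.5 z)(1 + (0.77) z + (-0.42) z^2)
  [check: z-coef 0.77 - (2.5) = -1.73; z^2-coef -0.42 - (2.5)(0.77) = -2.345; z^3-coef -(2.5)(-0.42) = 1.05.]
Remaining roots from the quadratic factor 1 + (0.77) z + (-0.42) z^2:
  Set 1 + (0.77) z + (-0.42) z^2 = 0, i.e. a z^2 + b z + c = 0 with a = -0.42, b = 0.77, c = 1.
  Discriminant D = b^2 - 4ac = (0.77)^2 - 4*(-0.42)*1 = 0.5929 - (-1.68) = 2.2729.
  D >= 0, so the roots are real: z = (-b +/- sqrt(D)) / (2a) = (-0.77 +/- 1.507614) / (-0.84).
    z_1 = (-0.77 + 1.507614) / (-0.84) = -0.8781,   |z_1| = 0.8781.
    z_2 = (-0.77 - 1.507614) / (-0.84) = 2.7114,   |z_2| = 2.7114.
Moduli of all roots: 0.4000, 0.8781, 2.7114.
All moduli strictly greater than 1? No.
Verdict: Not invertible.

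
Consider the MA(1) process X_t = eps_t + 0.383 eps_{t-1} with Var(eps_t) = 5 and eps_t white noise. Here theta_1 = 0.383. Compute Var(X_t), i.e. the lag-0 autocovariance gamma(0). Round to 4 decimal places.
\gamma(0) = 5.7334

For an MA(q) process X_t = eps_t + sum_i theta_i eps_{t-i} with
Var(eps_t) = sigma^2, the variance is
  gamma(0) = sigma^2 * (1 + sum_i theta_i^2).
  sum_i theta_i^2 = (0.383)^2 = 0.146689.
  gamma(0) = 5 * (1 + 0.146689) = 5 * 1.146689 = 5.733445, which rounds to 5.7334.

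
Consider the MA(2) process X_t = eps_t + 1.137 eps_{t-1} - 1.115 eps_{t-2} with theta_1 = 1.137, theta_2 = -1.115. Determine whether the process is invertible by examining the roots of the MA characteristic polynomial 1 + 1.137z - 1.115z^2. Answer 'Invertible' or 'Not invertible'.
\text{Not invertible}

The MA(q) characteristic polynomial is P(z) = 1 + 1.137z - 1.115z^2.
Invertibility requires all roots to lie outside the unit circle, i.e. |z| > 1 for every root.
Set 1 + (1.137) z + (-1.115) z^2 = 0, i.e. a z^2 + b z + c = 0 with a = -1.115, b = 1.137, c = 1.
Discriminant D = b^2 - 4ac = (1.137)^2 - 4*(-1.115)*1 = 1.292769 - (-4.46) = 5.752769.
D >= 0, so the roots are real: z = (-b +/- sqrt(D)) / (2a) = (-1.137 +/- 2.398493) / (-2.23).
  z_1 = (-1.137 + 2.398493) / (-2.23) = -0.5657,   |z_1| = 0.5657.
  z_2 = (-1.137 - 2.398493) / (-2.23) = 1.5854,   |z_2| = 1.5854.
Moduli of all roots: 0.5657, 1.5854.
All moduli strictly greater than 1? No.
Verdict: Not invertible.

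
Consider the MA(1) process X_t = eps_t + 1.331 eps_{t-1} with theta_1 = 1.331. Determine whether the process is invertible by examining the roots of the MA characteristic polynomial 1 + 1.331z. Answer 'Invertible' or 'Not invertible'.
\text{Not invertible}

The MA(q) characteristic polynomial is P(z) = 1 + 1.331z.
Invertibility requires all roots to lie outside the unit circle, i.e. |z| > 1 for every root.
This is linear in z: 1 + (1.331) z = 0  =>  z = -1/(1.331) = -0.751315,  |z| = 0.751315.
Moduli of all roots: 0.7513.
All moduli strictly greater than 1? No.
Verdict: Not invertible.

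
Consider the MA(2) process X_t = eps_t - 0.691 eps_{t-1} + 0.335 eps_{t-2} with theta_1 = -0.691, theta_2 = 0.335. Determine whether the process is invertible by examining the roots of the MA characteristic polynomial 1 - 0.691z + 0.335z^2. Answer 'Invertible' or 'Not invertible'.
\text{Invertible}

The MA(q) characteristic polynomial is P(z) = 1 - 0.691z + 0.335z^2.
Invertibility requires all roots to lie outside the unit circle, i.e. |z| > 1 for every root.
Set 1 + (-0.691) z + (0.335) z^2 = 0, i.e. a z^2 + b z + c = 0 with a = 0.335, b = -0.691, c = 1.
Discriminant D = b^2 - 4ac = (-0.691)^2 - 4*(0.335)*1 = 0.477481 - (1.34) = -0.862519.
D < 0, so the roots are the complex-conjugate pair z = (-b +/- i sqrt(-D)) / (2a) = 1.0313 +/- 1.3861i.
For a conjugate pair |z|^2 = z * conj(z) = (product of roots) = c/a = 1/(0.335) = 2.985075, so |z| = sqrt(2.985075) = 1.7277 for both roots.
Moduli of all roots: 1.7277, 1.7277.
All moduli strictly greater than 1? Yes.
Verdict: Invertible.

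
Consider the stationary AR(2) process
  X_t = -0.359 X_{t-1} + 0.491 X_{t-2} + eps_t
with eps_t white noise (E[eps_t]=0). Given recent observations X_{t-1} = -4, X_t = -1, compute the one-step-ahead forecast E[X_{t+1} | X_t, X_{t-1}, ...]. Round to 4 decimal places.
E[X_{t+1} \mid \mathcal F_t] = -1.6050

For an AR(p) model X_t = c + sum_i phi_i X_{t-i} + eps_t, the
one-step-ahead conditional mean is
  E[X_{t+1} | X_t, ...] = c + sum_i phi_i X_{t+1-i}.
Substitute known values:
  E[X_{t+1} | ...] = (-0.359) * (-1) + (0.491) * (-4)
                   = -1.6050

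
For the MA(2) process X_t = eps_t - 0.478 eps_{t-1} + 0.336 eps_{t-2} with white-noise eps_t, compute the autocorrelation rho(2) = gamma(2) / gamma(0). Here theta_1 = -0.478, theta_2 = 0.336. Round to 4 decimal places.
\rho(2) = 0.2505

For an MA(q) process with theta_0 = 1, the autocovariance is
  gamma(k) = sigma^2 * sum_{i=0..q-k} theta_i * theta_{i+k},
and rho(k) = gamma(k) / gamma(0). Sigma^2 cancels.
  numerator   = (1)*(0.336) = 0.336.
  denominator = (1)^2 + (-0.478)^2 + (0.336)^2 = 1.34138.
  rho(2) = 0.336 / 1.34138 = 0.2505.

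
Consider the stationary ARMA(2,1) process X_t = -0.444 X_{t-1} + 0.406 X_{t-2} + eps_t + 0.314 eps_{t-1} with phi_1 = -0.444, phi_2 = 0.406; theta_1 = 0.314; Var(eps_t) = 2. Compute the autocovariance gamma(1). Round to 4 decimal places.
\gamma(1) = -1.4950

Multiply the model equation by X_{t-k} and take expectations. With theta_0 = psi_0 = 1 and psi_j the MA(infinity) weights, this gives
  gamma(k) - sum_i phi_i gamma(k-i) = c_k,
  c_k = sigma^2 * sum_{j=k..q} theta_j psi_{j-k}   (c_k = 0 for k > q),
using gamma(-m) = gamma(m).
psi-weights needed (psi_j = theta_j + sum_i phi_i psi_{j-i}):
  psi_1 = theta_1 + phi_1 = 0.314 + (-0.444) = -0.13
Right-hand sides:
  c_0 = sigma^2 (1 + theta_1 psi_1) = 2 * (1 + (0.314)(-0.13)) = 2 * 0.95918 = 1.91836
  c_1 = sigma^2 theta_1 = 2 * (0.314) = 0.628
  c_2 = 0
Equations for k = 0, 1, 2 (AR order 2, c_2 = 0):
  (E0) gamma(0) = phi_1 gamma(1) + phi_2 gamma(2) + c_0
  (E1) gamma(1) = phi_1 gamma(0) + phi_2 gamma(1) + c_1
  (E2) gamma(2) = phi_1 gamma(1) + phi_2 gamma(0)
From (E1): gamma(1) = A gamma(0) + B with
  A = phi_1 / (1 - phi_2) = -0.444 / 0.594 = -0.747475,   B = c_1 / (1 - phi_2) = 0.628 / 0.594 = 1.057239.
Insert (E2) into (E0): gamma(0) (1 - phi_2^2) = phi_1 (1 + phi_2) gamma(1) + c_0.
  phi_1 (1 + phi_2) = (-0.444)(1.406) = -0.624264,   1 - phi_2^2 = 0.835164.
Replace gamma(1) by A gamma(0) + B and collect gamma(0):
  gamma(0) [0.835164 - (-0.624264)(-0.747475)] = (-0.624264)(1.057239) + 1.91836
  gamma(0) * 0.368542 = 1.258364
  gamma(0) = 1.258364 / 0.368542 = 3.414434.
  gamma(1) = A gamma(0) + B = (-0.747475)(3.414434) + (1.057239) = -1.494964.
Therefore gamma(1) = -1.4950 (to 4 decimal places).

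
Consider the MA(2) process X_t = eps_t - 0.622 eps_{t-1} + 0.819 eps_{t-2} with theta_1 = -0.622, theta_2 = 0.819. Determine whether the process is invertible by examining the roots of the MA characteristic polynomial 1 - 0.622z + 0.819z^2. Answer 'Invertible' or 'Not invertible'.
\text{Invertible}

The MA(q) characteristic polynomial is P(z) = 1 - 0.622z + 0.819z^2.
Invertibility requires all roots to lie outside the unit circle, i.e. |z| > 1 for every root.
Set 1 + (-0.622) z + (0.819) z^2 = 0, i.e. a z^2 + b z + c = 0 with a = 0.819, b = -0.622, c = 1.
Discriminant D = b^2 - 4ac = (-0.622)^2 - 4*(0.819)*1 = 0.386884 - (3.276) = -2.889116.
D < 0, so the roots are the complex-conjugate pair z = (-b +/- i sqrt(-D)) / (2a) = 0.3797 +/- 1.0377i.
For a conjugate pair |z|^2 = z * conj(z) = (product of roots) = c/a = 1/(0.819) = 1.221001, so |z| = sqrt(1.221001) = 1.105 for both roots.
Moduli of all roots: 1.1050, 1.1050.
All moduli strictly greater than 1? Yes.
Verdict: Invertible.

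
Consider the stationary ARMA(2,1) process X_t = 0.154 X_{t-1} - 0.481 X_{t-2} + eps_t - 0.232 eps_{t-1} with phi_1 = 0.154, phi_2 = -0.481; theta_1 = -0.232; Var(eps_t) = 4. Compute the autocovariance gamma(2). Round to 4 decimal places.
\gamma(2) = -2.5564

Multiply the model equation by X_{t-k} and take expectations. With theta_0 = psi_0 = 1 and psi_j the MA(infinity) weights, this gives
  gamma(k) - sum_i phi_i gamma(k-i) = c_k,
  c_k = sigma^2 * sum_{j=k..q} theta_j psi_{j-k}   (c_k = 0 for k > q),
using gamma(-m) = gamma(m).
psi-weights needed (psi_j = theta_j + sum_i phi_i psi_{j-i}):
  psi_1 = theta_1 + phi_1 = -0.232 + (0.154) = -0.078
Right-hand sides:
  c_0 = sigma^2 (1 + theta_1 psi_1) = 4 * (1 + (-0.232)(-0.078)) = 4 * 1.018096 = 4.072384
  c_1 = sigma^2 theta_1 = 4 * (-0.232) = -0.928
  c_2 = 0
Equations for k = 0, 1, 2 (AR order 2, c_2 = 0):
  (E0) gamma(0) = phi_1 gamma(1) + phi_2 gamma(2) + c_0
  (E1) gamma(1) = phi_1 gamma(0) + phi_2 gamma(1) + c_1
  (E2) gamma(2) = phi_1 gamma(1) + phi_2 gamma(0)
From (E1): gamma(1) = A gamma(0) + B with
  A = phi_1 / (1 - phi_2) = 0.154 / 1.481 = 0.103984,   B = c_1 / (1 - phi_2) = -0.928 / 1.481 = -0.626604.
Insert (E2) into (E0): gamma(0) (1 - phi_2^2) = phi_1 (1 + phi_2) gamma(1) + c_0.
  phi_1 (1 + phi_2) = (0.154)(0.519) = 0.079926,   1 - phi_2^2 = 0.768639.
Replace gamma(1) by A gamma(0) + B and collect gamma(0):
  gamma(0) [0.768639 - (0.079926)(0.103984)] = (0.079926)(-0.626604) + 4.072384
  gamma(0) * 0.760328 = 4.022302
  gamma(0) = 4.022302 / 0.760328 = 5.29022.
  gamma(1) = A gamma(0) + B = (0.103984)(5.29022) + (-0.626604) = -0.076507.
  gamma(2) = phi_1 gamma(1) + phi_2 gamma(0) = (0.154)(-0.076507) + (-0.481)(5.29022) = -2.556378.
Therefore gamma(2) = -2.5564 (to 4 decimal places).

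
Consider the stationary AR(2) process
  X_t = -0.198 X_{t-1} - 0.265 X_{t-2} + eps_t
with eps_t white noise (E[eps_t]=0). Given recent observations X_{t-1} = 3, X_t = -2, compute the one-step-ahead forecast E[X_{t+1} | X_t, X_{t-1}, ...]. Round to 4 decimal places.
E[X_{t+1} \mid \mathcal F_t] = -0.3990

For an AR(p) model X_t = c + sum_i phi_i X_{t-i} + eps_t, the
one-step-ahead conditional mean is
  E[X_{t+1} | X_t, ...] = c + sum_i phi_i X_{t+1-i}.
Substitute known values:
  E[X_{t+1} | ...] = (-0.198) * (-2) + (-0.265) * (3)
                   = -0.3990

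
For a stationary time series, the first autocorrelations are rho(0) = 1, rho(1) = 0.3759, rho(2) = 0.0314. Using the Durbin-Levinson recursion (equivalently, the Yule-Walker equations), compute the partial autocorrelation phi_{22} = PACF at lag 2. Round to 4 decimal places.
\phi_{22} = -0.1280

The PACF at lag k is phi_{kk}, the last component of the solution
to the Yule-Walker system G_k phi = r_k where
  (G_k)_{ij} = rho(|i - j|), (r_k)_i = rho(i), i,j = 1..k.
Equivalently, Durbin-Levinson gives phi_{kk} iteratively:
  phi_{11} = rho(1)
  phi_{kk} = [rho(k) - sum_{j=1..k-1} phi_{k-1,j} rho(k-j)]
            / [1 - sum_{j=1..k-1} phi_{k-1,j} rho(j)],
  phi_{k,j} = phi_{k-1,j} - phi_{kk} phi_{k-1,k-j},  j = 1..k-1.
Step k = 1:
  phi_11 = rho(1) = 0.3759.
Step k = 2:
  phi_22 = [rho(2) - phi_11 rho(1)] / [1 - phi_11 rho(1)] = [0.0314 - (0.3759)(0.3759)] / [1 - (0.3759)(0.3759)]
         = -0.10990081 / 0.85869919 = -0.128.
Therefore phi_{22} = -0.1280.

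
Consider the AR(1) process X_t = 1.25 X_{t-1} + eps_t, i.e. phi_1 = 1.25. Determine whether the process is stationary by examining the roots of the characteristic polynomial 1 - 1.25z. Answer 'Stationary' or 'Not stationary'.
\text{Not stationary}

The AR(p) characteristic polynomial is P(z) = 1 - 1.25z.
Stationarity requires all roots to lie outside the unit circle, i.e. |z| > 1 for every root.
This is linear in z: 1 + (-1.25) z = 0  =>  z = -1/(-1.25) = 0.8,  |z| = 0.8.
Moduli of all roots: 0.8000.
All moduli strictly greater than 1? No.
Verdict: Not stationary.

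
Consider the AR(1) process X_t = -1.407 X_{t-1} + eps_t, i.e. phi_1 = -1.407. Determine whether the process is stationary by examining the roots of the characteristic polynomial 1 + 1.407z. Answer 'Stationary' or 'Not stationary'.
\text{Not stationary}

The AR(p) characteristic polynomial is P(z) = 1 + 1.407z.
Stationarity requires all roots to lie outside the unit circle, i.e. |z| > 1 for every root.
This is linear in z: 1 + (1.407) z = 0  =>  z = -1/(1.407) = -0.710732,  |z| = 0.710732.
Moduli of all roots: 0.7107.
All moduli strictly greater than 1? No.
Verdict: Not stationary.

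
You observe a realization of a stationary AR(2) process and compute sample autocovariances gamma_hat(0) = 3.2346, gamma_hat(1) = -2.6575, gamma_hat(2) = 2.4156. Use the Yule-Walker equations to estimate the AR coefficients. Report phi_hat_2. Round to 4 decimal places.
\hat\phi_{2} = 0.2209

The Yule-Walker equations for an AR(p) process read, in matrix form,
  Gamma_p phi = r_p,   with   (Gamma_p)_{ij} = gamma(|i - j|),
                       (r_p)_i = gamma(i),   i,j = 1..p.
Substitute the sample gammas (Toeplitz matrix and right-hand side of size 2):
  Gamma_p = [[3.2346, -2.6575], [-2.6575, 3.2346]]
  r_p     = [-2.6575, 2.4156]
Written out:
  3.2346 phi_1 - 2.6575 phi_2 = -2.6575
  -2.6575 phi_1 + 3.2346 phi_2 = 2.4156
Solve by Cramer's rule:
  det = gamma(0)^2 - gamma(1)^2 = (3.2346)^2 - (-2.6575)^2 = 10.46263716 - 7.06230625 = 3.40033091
  phi_hat_1 = [gamma(1) gamma(0) - gamma(1) gamma(2)] / det = [(-2.6575)(3.2346) - (-2.6575)(2.4156)] / 3.40033091 = -2.1764925 / 3.40033091 = -0.6401
  phi_hat_2 = [gamma(0) gamma(2) - gamma(1)^2] / det = [(3.2346)(2.4156) - (-2.6575)^2] / 3.40033091 = 0.75119351 / 3.40033091 = 0.2209
So phi_hat = [-0.6401, 0.2209].
Therefore phi_hat_2 = 0.2209.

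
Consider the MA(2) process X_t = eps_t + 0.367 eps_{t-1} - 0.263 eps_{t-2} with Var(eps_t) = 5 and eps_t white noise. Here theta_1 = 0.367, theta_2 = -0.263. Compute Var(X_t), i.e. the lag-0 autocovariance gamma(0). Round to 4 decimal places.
\gamma(0) = 6.0193

For an MA(q) process X_t = eps_t + sum_i theta_i eps_{t-i} with
Var(eps_t) = sigma^2, the variance is
  gamma(0) = sigma^2 * (1 + sum_i theta_i^2).
  sum_i theta_i^2 = (0.367)^2 + (-0.263)^2 = 0.134689 + 0.069169 = 0.203858.
  gamma(0) = 5 * (1 + 0.203858) = 5 * 1.203858 = 6.01929, which rounds to 6.0193.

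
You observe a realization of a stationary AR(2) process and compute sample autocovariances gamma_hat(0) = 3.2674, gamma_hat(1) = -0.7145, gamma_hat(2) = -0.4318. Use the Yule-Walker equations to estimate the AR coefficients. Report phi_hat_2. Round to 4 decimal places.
\hat\phi_{2} = -0.1890

The Yule-Walker equations for an AR(p) process read, in matrix form,
  Gamma_p phi = r_p,   with   (Gamma_p)_{ij} = gamma(|i - j|),
                       (r_p)_i = gamma(i),   i,j = 1..p.
Substitute the sample gammas (Toeplitz matrix and right-hand side of size 2):
  Gamma_p = [[3.2674, -0.7145], [-0.7145, 3.2674]]
  r_p     = [-0.7145, -0.4318]
Written out:
  3.2674 phi_1 - 0.7145 phi_2 = -0.7145
  -0.7145 phi_1 + 3.2674 phi_2 = -0.4318
Solve by Cramer's rule:
  det = gamma(0)^2 - gamma(1)^2 = (3.2674)^2 - (-0.7145)^2 = 10.67590276 - 0.51051025 = 10.16539251
  phi_hat_1 = [gamma(1) gamma(0) - gamma(1) gamma(2)] / det = [(-0.7145)(3.2674) - (-0.7145)(-0.4318)] / 10.16539251 = -2.6430784 / 10.16539251 = -0.26
  phi_hat_2 = [gamma(0) gamma(2) - gamma(1)^2] / det = [(3.2674)(-0.4318) - (-0.7145)^2] / 10.16539251 = -1.92137357 / 10.16539251 = -0.189
So phi_hat = [-0.2600, -0.1890].
Therefore phi_hat_2 = -0.1890.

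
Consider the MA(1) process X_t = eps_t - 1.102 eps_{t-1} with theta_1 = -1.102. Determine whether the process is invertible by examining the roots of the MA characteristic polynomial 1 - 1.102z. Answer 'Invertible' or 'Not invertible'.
\text{Not invertible}

The MA(q) characteristic polynomial is P(z) = 1 - 1.102z.
Invertibility requires all roots to lie outside the unit circle, i.e. |z| > 1 for every root.
This is linear in z: 1 + (-1.102) z = 0  =>  z = -1/(-1.102) = 0.907441,  |z| = 0.907441.
Moduli of all roots: 0.9074.
All moduli strictly greater than 1? No.
Verdict: Not invertible.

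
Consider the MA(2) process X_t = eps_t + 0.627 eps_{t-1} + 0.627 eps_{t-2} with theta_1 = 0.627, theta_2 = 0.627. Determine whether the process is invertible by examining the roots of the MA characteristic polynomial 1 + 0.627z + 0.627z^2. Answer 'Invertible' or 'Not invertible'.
\text{Invertible}

The MA(q) characteristic polynomial is P(z) = 1 + 0.627z + 0.627z^2.
Invertibility requires all roots to lie outside the unit circle, i.e. |z| > 1 for every root.
Set 1 + (0.627) z + (0.627) z^2 = 0, i.e. a z^2 + b z + c = 0 with a = 0.627, b = 0.627, c = 1.
Discriminant D = b^2 - 4ac = (0.627)^2 - 4*(0.627)*1 = 0.393129 - (2.508) = -2.114871.
D < 0, so the roots are the complex-conjugate pair z = (-b +/- i sqrt(-D)) / (2a) = -0.5 +/- 1.1597i.
For a conjugate pair |z|^2 = z * conj(z) = (product of roots) = c/a = 1/(0.627) = 1.594896, so |z| = sqrt(1.594896) = 1.2629 for both roots.
Moduli of all roots: 1.2629, 1.2629.
All moduli strictly greater than 1? Yes.
Verdict: Invertible.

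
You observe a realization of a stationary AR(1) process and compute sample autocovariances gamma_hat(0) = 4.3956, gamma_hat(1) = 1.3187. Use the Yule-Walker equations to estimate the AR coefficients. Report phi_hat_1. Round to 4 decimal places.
\hat\phi_{1} = 0.3000

The Yule-Walker equations for an AR(p) process read, in matrix form,
  Gamma_p phi = r_p,   with   (Gamma_p)_{ij} = gamma(|i - j|),
                       (r_p)_i = gamma(i),   i,j = 1..p.
Substitute the sample gammas (Toeplitz matrix and right-hand side of size 1):
  Gamma_p = [[4.3956]]
  r_p     = [1.3187]
With p = 1 this is the single equation gamma(0) phi_1 = gamma(1):
  phi_hat_1 = gamma(1) / gamma(0) = 1.3187 / 4.3956 = 0.3000.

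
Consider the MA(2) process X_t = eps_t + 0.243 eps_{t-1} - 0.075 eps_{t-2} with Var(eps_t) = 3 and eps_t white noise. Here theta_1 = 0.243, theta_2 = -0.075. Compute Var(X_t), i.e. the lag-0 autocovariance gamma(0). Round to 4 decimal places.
\gamma(0) = 3.1940

For an MA(q) process X_t = eps_t + sum_i theta_i eps_{t-i} with
Var(eps_t) = sigma^2, the variance is
  gamma(0) = sigma^2 * (1 + sum_i theta_i^2).
  sum_i theta_i^2 = (0.243)^2 + (-0.075)^2 = 0.059049 + 0.005625 = 0.064674.
  gamma(0) = 3 * (1 + 0.064674) = 3 * 1.064674 = 3.194022, which rounds to 3.1940.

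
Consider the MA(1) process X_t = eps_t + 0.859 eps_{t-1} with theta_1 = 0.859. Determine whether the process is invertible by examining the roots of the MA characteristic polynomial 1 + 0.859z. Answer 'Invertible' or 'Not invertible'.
\text{Invertible}

The MA(q) characteristic polynomial is P(z) = 1 + 0.859z.
Invertibility requires all roots to lie outside the unit circle, i.e. |z| > 1 for every root.
This is linear in z: 1 + (0.859) z = 0  =>  z = -1/(0.859) = -1.164144,  |z| = 1.164144.
Moduli of all roots: 1.1641.
All moduli strictly greater than 1? Yes.
Verdict: Invertible.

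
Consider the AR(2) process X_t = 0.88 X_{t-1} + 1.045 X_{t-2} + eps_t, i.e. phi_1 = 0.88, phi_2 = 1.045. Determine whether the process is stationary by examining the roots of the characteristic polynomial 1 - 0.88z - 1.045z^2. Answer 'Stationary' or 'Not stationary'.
\text{Not stationary}

The AR(p) characteristic polynomial is P(z) = 1 - 0.88z - 1.045z^2.
Stationarity requires all roots to lie outside the unit circle, i.e. |z| > 1 for every root.
Set 1 + (-0.88) z + (-1.045) z^2 = 0, i.e. a z^2 + b z + c = 0 with a = -1.045, b = -0.88, c = 1.
Discriminant D = b^2 - 4ac = (-0.88)^2 - 4*(-1.045)*1 = 0.7744 - (-4.18) = 4.9544.
D >= 0, so the roots are real: z = (-b +/- sqrt(D)) / (2a) = (0.88 +/- 2.225848) / (-2.09).
  z_1 = (0.88 + 2.225848) / (-2.09) = -1.4861,   |z_1| = 1.4861.
  z_2 = (0.88 - 2.225848) / (-2.09) = 0.6439,   |z_2| = 0.6439.
Moduli of all roots: 1.4861, 0.6439.
All moduli strictly greater than 1? No.
Verdict: Not stationary.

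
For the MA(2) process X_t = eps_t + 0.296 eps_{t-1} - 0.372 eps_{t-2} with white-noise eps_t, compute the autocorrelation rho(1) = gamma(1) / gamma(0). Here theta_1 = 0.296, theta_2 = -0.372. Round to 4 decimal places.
\rho(1) = 0.1516

For an MA(q) process with theta_0 = 1, the autocovariance is
  gamma(k) = sigma^2 * sum_{i=0..q-k} theta_i * theta_{i+k},
and rho(k) = gamma(k) / gamma(0). Sigma^2 cancels.
  numerator   = (1)*(0.296) + (0.296)*(-0.372) = 0.185888.
  denominator = (1)^2 + (0.296)^2 + (-0.372)^2 = 1.226.
  rho(1) = 0.185888 / 1.226 = 0.1516.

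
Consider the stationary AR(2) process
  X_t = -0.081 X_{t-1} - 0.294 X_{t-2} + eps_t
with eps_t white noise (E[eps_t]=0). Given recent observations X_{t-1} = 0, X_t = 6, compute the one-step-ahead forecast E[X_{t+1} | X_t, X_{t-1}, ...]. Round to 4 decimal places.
E[X_{t+1} \mid \mathcal F_t] = -0.4860

For an AR(p) model X_t = c + sum_i phi_i X_{t-i} + eps_t, the
one-step-ahead conditional mean is
  E[X_{t+1} | X_t, ...] = c + sum_i phi_i X_{t+1-i}.
Substitute known values:
  E[X_{t+1} | ...] = (-0.081) * (6) + (-0.294) * (0)
                   = -0.4860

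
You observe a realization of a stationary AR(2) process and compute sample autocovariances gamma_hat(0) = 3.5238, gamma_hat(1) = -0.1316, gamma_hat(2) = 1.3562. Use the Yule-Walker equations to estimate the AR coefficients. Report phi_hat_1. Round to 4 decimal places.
\hat\phi_{1} = -0.0230

The Yule-Walker equations for an AR(p) process read, in matrix form,
  Gamma_p phi = r_p,   with   (Gamma_p)_{ij} = gamma(|i - j|),
                       (r_p)_i = gamma(i),   i,j = 1..p.
Substitute the sample gammas (Toeplitz matrix and right-hand side of size 2):
  Gamma_p = [[3.5238, -0.1316], [-0.1316, 3.5238]]
  r_p     = [-0.1316, 1.3562]
Written out:
  3.5238 phi_1 - 0.1316 phi_2 = -0.1316
  -0.1316 phi_1 + 3.5238 phi_2 = 1.3562
Solve by Cramer's rule:
  det = gamma(0)^2 - gamma(1)^2 = (3.5238)^2 - (-0.1316)^2 = 12.41716644 - 0.01731856 = 12.39984788
  phi_hat_1 = [gamma(1) gamma(0) - gamma(1) gamma(2)] / det = [(-0.1316)(3.5238) - (-0.1316)(1.3562)] / 12.39984788 = -0.28525616 / 12.39984788 = -0.023
  phi_hat_2 = [gamma(0) gamma(2) - gamma(1)^2] / det = [(3.5238)(1.3562) - (-0.1316)^2] / 12.39984788 = 4.761659 / 12.39984788 = 0.384
So phi_hat = [-0.0230, 0.3840].
Therefore phi_hat_1 = -0.0230.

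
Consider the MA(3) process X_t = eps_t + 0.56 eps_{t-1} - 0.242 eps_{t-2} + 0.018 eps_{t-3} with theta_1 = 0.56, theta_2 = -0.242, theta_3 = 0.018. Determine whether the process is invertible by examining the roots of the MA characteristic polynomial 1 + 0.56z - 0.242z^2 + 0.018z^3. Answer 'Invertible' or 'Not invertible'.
\text{Invertible}

The MA(q) characteristic polynomial is P(z) = 1 + 0.56z - 0.242z^2 + 0.018z^3.
Invertibility requires all roots to lie outside the unit circle, i.e. |z| > 1 for every root.
Degree 3: look for a simple real root z0 first, then factor out (1 - z/z0) and solve the remaining quadratic.
Testing z0 = 5: P(5) = 1 + (0.56)(5) + (-0.242)(5)^2 + (0.018)(5)^3
  = 1 + (2.8) + (-6.05) + (2.25) = 0.  So z_0 = 5 is a root, |z_0| = 5.
Divide out the factor (1 - 0.2 z) = (1 - z/z0) (since 1/z0 = 0.2):
  P(z) = (1 - 0.2 z)(1 + (0.76) z + (-0.09) z^2)
  [check: z-coef 0.76 - (0.2) = 0.56; z^2-coef -0.09 - (0.2)(0.76) = -0.242; z^3-coef -(0.2)(-0.09) = 0.018.]
Remaining roots from the quadratic factor 1 + (0.76) z + (-0.09) z^2:
  Set 1 + (0.76) z + (-0.09) z^2 = 0, i.e. a z^2 + b z + c = 0 with a = -0.09, b = 0.76, c = 1.
  Discriminant D = b^2 - 4ac = (0.76)^2 - 4*(-0.09)*1 = 0.5776 - (-0.36) = 0.9376.
  D >= 0, so the roots are real: z = (-b +/- sqrt(D)) / (2a) = (-0.76 +/- 0.968297) / (-0.18).
    z_1 = (-0.76 + 0.968297) / (-0.18) = -1.1572,   |z_1| = 1.1572.
    z_2 = (-0.76 - 0.968297) / (-0.18) = 9.6017,   |z_2| = 9.6017.
Moduli of all roots: 5.0000, 1.1572, 9.6017.
All moduli strictly greater than 1? Yes.
Verdict: Invertible.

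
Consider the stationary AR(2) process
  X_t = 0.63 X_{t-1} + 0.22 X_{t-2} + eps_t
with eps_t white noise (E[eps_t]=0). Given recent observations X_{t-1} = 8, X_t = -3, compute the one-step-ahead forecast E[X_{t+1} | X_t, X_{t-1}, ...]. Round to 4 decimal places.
E[X_{t+1} \mid \mathcal F_t] = -0.1300

For an AR(p) model X_t = c + sum_i phi_i X_{t-i} + eps_t, the
one-step-ahead conditional mean is
  E[X_{t+1} | X_t, ...] = c + sum_i phi_i X_{t+1-i}.
Substitute known values:
  E[X_{t+1} | ...] = (0.63) * (-3) + (0.22) * (8)
                   = -0.1300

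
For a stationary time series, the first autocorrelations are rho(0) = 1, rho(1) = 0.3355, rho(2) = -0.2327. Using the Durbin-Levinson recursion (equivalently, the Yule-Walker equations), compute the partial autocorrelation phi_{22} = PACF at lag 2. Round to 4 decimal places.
\phi_{22} = -0.3891

The PACF at lag k is phi_{kk}, the last component of the solution
to the Yule-Walker system G_k phi = r_k where
  (G_k)_{ij} = rho(|i - j|), (r_k)_i = rho(i), i,j = 1..k.
Equivalently, Durbin-Levinson gives phi_{kk} iteratively:
  phi_{11} = rho(1)
  phi_{kk} = [rho(k) - sum_{j=1..k-1} phi_{k-1,j} rho(k-j)]
            / [1 - sum_{j=1..k-1} phi_{k-1,j} rho(j)],
  phi_{k,j} = phi_{k-1,j} - phi_{kk} phi_{k-1,k-j},  j = 1..k-1.
Step k = 1:
  phi_11 = rho(1) = 0.3355.
Step k = 2:
  phi_22 = [rho(2) - phi_11 rho(1)] / [1 - phi_11 rho(1)] = [-0.2327 - (0.3355)(0.3355)] / [1 - (0.3355)(0.3355)]
         = -0.34526025 / 0.88743975 = -0.3891.
Therefore phi_{22} = -0.3891.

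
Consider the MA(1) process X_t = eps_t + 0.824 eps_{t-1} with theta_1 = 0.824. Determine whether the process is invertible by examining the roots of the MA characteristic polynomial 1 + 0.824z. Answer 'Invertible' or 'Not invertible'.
\text{Invertible}

The MA(q) characteristic polynomial is P(z) = 1 + 0.824z.
Invertibility requires all roots to lie outside the unit circle, i.e. |z| > 1 for every root.
This is linear in z: 1 + (0.824) z = 0  =>  z = -1/(0.824) = -1.213592,  |z| = 1.213592.
Moduli of all roots: 1.2136.
All moduli strictly greater than 1? Yes.
Verdict: Invertible.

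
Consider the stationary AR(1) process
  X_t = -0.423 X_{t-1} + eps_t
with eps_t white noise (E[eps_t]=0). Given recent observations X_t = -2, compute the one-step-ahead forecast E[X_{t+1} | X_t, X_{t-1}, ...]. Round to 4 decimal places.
E[X_{t+1} \mid \mathcal F_t] = 0.8460

For an AR(p) model X_t = c + sum_i phi_i X_{t-i} + eps_t, the
one-step-ahead conditional mean is
  E[X_{t+1} | X_t, ...] = c + sum_i phi_i X_{t+1-i}.
Substitute known values:
  E[X_{t+1} | ...] = (-0.423) * (-2)
                   = 0.8460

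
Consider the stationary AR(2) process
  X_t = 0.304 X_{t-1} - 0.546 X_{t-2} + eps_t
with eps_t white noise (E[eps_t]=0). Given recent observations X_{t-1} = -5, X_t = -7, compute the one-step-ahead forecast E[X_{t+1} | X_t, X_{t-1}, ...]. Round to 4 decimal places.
E[X_{t+1} \mid \mathcal F_t] = 0.6020

For an AR(p) model X_t = c + sum_i phi_i X_{t-i} + eps_t, the
one-step-ahead conditional mean is
  E[X_{t+1} | X_t, ...] = c + sum_i phi_i X_{t+1-i}.
Substitute known values:
  E[X_{t+1} | ...] = (0.304) * (-7) + (-0.546) * (-5)
                   = 0.6020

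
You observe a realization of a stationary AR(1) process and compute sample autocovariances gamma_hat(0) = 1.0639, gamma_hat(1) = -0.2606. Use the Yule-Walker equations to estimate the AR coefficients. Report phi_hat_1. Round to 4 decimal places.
\hat\phi_{1} = -0.2449

The Yule-Walker equations for an AR(p) process read, in matrix form,
  Gamma_p phi = r_p,   with   (Gamma_p)_{ij} = gamma(|i - j|),
                       (r_p)_i = gamma(i),   i,j = 1..p.
Substitute the sample gammas (Toeplitz matrix and right-hand side of size 1):
  Gamma_p = [[1.0639]]
  r_p     = [-0.2606]
With p = 1 this is the single equation gamma(0) phi_1 = gamma(1):
  phi_hat_1 = gamma(1) / gamma(0) = -0.2606 / 1.0639 = -0.2449.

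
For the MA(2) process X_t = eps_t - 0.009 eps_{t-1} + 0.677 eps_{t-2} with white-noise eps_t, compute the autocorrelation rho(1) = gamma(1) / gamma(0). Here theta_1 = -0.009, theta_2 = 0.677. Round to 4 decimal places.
\rho(1) = -0.0103

For an MA(q) process with theta_0 = 1, the autocovariance is
  gamma(k) = sigma^2 * sum_{i=0..q-k} theta_i * theta_{i+k},
and rho(k) = gamma(k) / gamma(0). Sigma^2 cancels.
  numerator   = (1)*(-0.009) + (-0.009)*(0.677) = -0.015093.
  denominator = (1)^2 + (-0.009)^2 + (0.677)^2 = 1.45841.
  rho(1) = -0.015093 / 1.45841 = -0.0103.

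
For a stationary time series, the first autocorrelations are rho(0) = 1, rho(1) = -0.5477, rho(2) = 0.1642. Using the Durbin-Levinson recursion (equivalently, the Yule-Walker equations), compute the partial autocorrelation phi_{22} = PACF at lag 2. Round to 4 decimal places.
\phi_{22} = -0.1940

The PACF at lag k is phi_{kk}, the last component of the solution
to the Yule-Walker system G_k phi = r_k where
  (G_k)_{ij} = rho(|i - j|), (r_k)_i = rho(i), i,j = 1..k.
Equivalently, Durbin-Levinson gives phi_{kk} iteratively:
  phi_{11} = rho(1)
  phi_{kk} = [rho(k) - sum_{j=1..k-1} phi_{k-1,j} rho(k-j)]
            / [1 - sum_{j=1..k-1} phi_{k-1,j} rho(j)],
  phi_{k,j} = phi_{k-1,j} - phi_{kk} phi_{k-1,k-j},  j = 1..k-1.
Step k = 1:
  phi_11 = rho(1) = -0.5477.
Step k = 2:
  phi_22 = [rho(2) - phi_11 rho(1)] / [1 - phi_11 rho(1)] = [0.1642 - (-0.5477)(-0.5477)] / [1 - (-0.5477)(-0.5477)]
         = -0.13577529 / 0.70002471 = -0.194.
Therefore phi_{22} = -0.1940.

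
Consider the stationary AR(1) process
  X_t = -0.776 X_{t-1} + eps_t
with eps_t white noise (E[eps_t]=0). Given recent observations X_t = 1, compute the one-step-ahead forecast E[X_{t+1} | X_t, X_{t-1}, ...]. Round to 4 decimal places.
E[X_{t+1} \mid \mathcal F_t] = -0.7760

For an AR(p) model X_t = c + sum_i phi_i X_{t-i} + eps_t, the
one-step-ahead conditional mean is
  E[X_{t+1} | X_t, ...] = c + sum_i phi_i X_{t+1-i}.
Substitute known values:
  E[X_{t+1} | ...] = (-0.776) * (1)
                   = -0.7760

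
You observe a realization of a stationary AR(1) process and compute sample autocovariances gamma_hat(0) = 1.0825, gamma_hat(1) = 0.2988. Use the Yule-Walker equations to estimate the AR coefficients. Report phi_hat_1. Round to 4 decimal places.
\hat\phi_{1} = 0.2760

The Yule-Walker equations for an AR(p) process read, in matrix form,
  Gamma_p phi = r_p,   with   (Gamma_p)_{ij} = gamma(|i - j|),
                       (r_p)_i = gamma(i),   i,j = 1..p.
Substitute the sample gammas (Toeplitz matrix and right-hand side of size 1):
  Gamma_p = [[1.0825]]
  r_p     = [0.2988]
With p = 1 this is the single equation gamma(0) phi_1 = gamma(1):
  phi_hat_1 = gamma(1) / gamma(0) = 0.2988 / 1.0825 = 0.2760.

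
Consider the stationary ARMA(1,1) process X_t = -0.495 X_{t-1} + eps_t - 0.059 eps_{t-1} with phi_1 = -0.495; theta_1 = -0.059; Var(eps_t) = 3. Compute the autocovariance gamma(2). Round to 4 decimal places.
\gamma(2) = 1.1215

Multiply the model equation by X_{t-k} and take expectations. With theta_0 = psi_0 = 1 and psi_j the MA(infinity) weights, this gives
  gamma(k) - sum_i phi_i gamma(k-i) = c_k,
  c_k = sigma^2 * sum_{j=k..q} theta_j psi_{j-k}   (c_k = 0 for k > q),
using gamma(-m) = gamma(m).
psi-weights needed (psi_j = theta_j + sum_i phi_i psi_{j-i}):
  psi_1 = theta_1 + phi_1 = -0.059 + (-0.495) = -0.554
Right-hand sides:
  c_0 = sigma^2 (1 + theta_1 psi_1) = 3 * (1 + (-0.059)(-0.554)) = 3 * 1.032686 = 3.098058
  c_1 = sigma^2 theta_1 = 3 * (-0.059) = -0.177
  c_2 = 0
Equations for k = 0 and k = 1 (AR order 1):
  gamma(0) = phi_1 gamma(1) + c_0
  gamma(1) = phi_1 gamma(0) + c_1
Substituting the second into the first: gamma(0) (1 - phi_1^2) = c_0 + phi_1 c_1, so
  gamma(0) = (c_0 + phi_1 c_1) / (1 - phi_1^2) = (3.098058 + (-0.495)(-0.177)) / (1 - (-0.495)^2) = 3.185673 / 0.754975 = 4.219574.
  gamma(1) = phi_1 gamma(0) + c_1 = (-0.495)(4.219574) + (-0.177) = -2.265689.
For k = 2 (> q): gamma(2) = phi_1 gamma(1) = (-0.495)(-2.265689) = 1.121516.
Therefore gamma(2) = 1.1215 (to 4 decimal places).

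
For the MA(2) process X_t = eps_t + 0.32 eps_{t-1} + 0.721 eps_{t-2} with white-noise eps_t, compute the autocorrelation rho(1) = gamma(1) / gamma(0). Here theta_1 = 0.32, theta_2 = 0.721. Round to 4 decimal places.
\rho(1) = 0.3395

For an MA(q) process with theta_0 = 1, the autocovariance is
  gamma(k) = sigma^2 * sum_{i=0..q-k} theta_i * theta_{i+k},
and rho(k) = gamma(k) / gamma(0). Sigma^2 cancels.
  numerator   = (1)*(0.32) + (0.32)*(0.721) = 0.55072.
  denominator = (1)^2 + (0.32)^2 + (0.721)^2 = 1.622241.
  rho(1) = 0.55072 / 1.622241 = 0.3395.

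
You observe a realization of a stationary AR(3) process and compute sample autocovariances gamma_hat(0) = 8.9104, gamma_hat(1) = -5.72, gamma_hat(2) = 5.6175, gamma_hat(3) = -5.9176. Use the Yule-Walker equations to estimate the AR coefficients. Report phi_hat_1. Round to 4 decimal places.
\hat\phi_{1} = -0.2780

The Yule-Walker equations for an AR(p) process read, in matrix form,
  Gamma_p phi = r_p,   with   (Gamma_p)_{ij} = gamma(|i - j|),
                       (r_p)_i = gamma(i),   i,j = 1..p.
Substitute the sample gammas (Toeplitz matrix and right-hand side of size 3):
  Gamma_p = [[8.9104, -5.72, 5.6175], [-5.72, 8.9104, -5.72], [5.6175, -5.72, 8.9104]]
  r_p     = [-5.72, 5.6175, -5.9176]
Written out (R1..R3):
  (R1) 8.9104 phi_1 - 5.72 phi_2 + 5.6175 phi_3 = -5.72
  (R2) -5.72 phi_1 + 8.9104 phi_2 - 5.72 phi_3 = 5.6175
  (R3) 5.6175 phi_1 - 5.72 phi_2 + 8.9104 phi_3 = -5.9176
Gaussian elimination:
  R2 <- R2 - (-5.72/8.9104) R1 = R2 - (-0.641946) R1:  5.238466 phi_2 - 2.113866 phi_3 = 1.945566
  R3 <- R3 - (5.6175/8.9104) R1 = R3 - (0.630443) R1:  -2.113866 phi_2 + 5.368886 phi_3 = -2.311466
  R3 <- R3 - (-2.113866/5.238466) R2 = R3 - (-0.403528) R2:  4.515883 phi_3 = -1.526376
Back-substitution:
  phi_hat_3 = -1.526376 / 4.515883 = -0.338002
  phi_hat_2 = (1.945566 - (-2.113866)(-0.338002)) / 5.238466 = 0.235007
  phi_hat_1 = (-5.72 - (-5.72)(0.235007) - (5.6175)(-0.338002)) / 8.9104 = -0.277994
So phi_hat = [-0.2780, 0.2350, -0.3380].
Therefore phi_hat_1 = -0.2780.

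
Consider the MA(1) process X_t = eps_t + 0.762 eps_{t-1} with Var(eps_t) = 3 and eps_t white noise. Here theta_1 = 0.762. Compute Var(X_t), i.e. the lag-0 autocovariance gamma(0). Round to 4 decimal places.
\gamma(0) = 4.7419

For an MA(q) process X_t = eps_t + sum_i theta_i eps_{t-i} with
Var(eps_t) = sigma^2, the variance is
  gamma(0) = sigma^2 * (1 + sum_i theta_i^2).
  sum_i theta_i^2 = (0.762)^2 = 0.580644.
  gamma(0) = 3 * (1 + 0.580644) = 3 * 1.580644 = 4.741932, which rounds to 4.7419.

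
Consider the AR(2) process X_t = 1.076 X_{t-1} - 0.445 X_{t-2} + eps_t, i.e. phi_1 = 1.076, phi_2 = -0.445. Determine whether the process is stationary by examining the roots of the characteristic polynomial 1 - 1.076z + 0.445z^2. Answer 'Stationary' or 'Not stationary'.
\text{Stationary}

The AR(p) characteristic polynomial is P(z) = 1 - 1.076z + 0.445z^2.
Stationarity requires all roots to lie outside the unit circle, i.e. |z| > 1 for every root.
Set 1 + (-1.076) z + (0.445) z^2 = 0, i.e. a z^2 + b z + c = 0 with a = 0.445, b = -1.076, c = 1.
Discriminant D = b^2 - 4ac = (-1.076)^2 - 4*(0.445)*1 = 1.157776 - (1.78) = -0.622224.
D < 0, so the roots are the complex-conjugate pair z = (-b +/- i sqrt(-D)) / (2a) = 1.209 +/- 0.8863i.
For a conjugate pair |z|^2 = z * conj(z) = (product of roots) = c/a = 1/(0.445) = 2.247191, so |z| = sqrt(2.247191) = 1.4991 for both roots.
Moduli of all roots: 1.4991, 1.4991.
All moduli strictly greater than 1? Yes.
Verdict: Stationary.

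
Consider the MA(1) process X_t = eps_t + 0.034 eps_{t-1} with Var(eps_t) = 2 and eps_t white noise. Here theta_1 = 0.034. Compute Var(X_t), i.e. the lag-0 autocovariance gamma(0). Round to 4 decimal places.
\gamma(0) = 2.0023

For an MA(q) process X_t = eps_t + sum_i theta_i eps_{t-i} with
Var(eps_t) = sigma^2, the variance is
  gamma(0) = sigma^2 * (1 + sum_i theta_i^2).
  sum_i theta_i^2 = (0.034)^2 = 0.001156.
  gamma(0) = 2 * (1 + 0.001156) = 2 * 1.001156 = 2.002312, which rounds to 2.0023.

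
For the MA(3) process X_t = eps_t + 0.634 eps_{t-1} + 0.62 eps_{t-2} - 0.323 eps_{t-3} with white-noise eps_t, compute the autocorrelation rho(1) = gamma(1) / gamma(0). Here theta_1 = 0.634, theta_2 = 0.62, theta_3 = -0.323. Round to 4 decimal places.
\rho(1) = 0.4373

For an MA(q) process with theta_0 = 1, the autocovariance is
  gamma(k) = sigma^2 * sum_{i=0..q-k} theta_i * theta_{i+k},
and rho(k) = gamma(k) / gamma(0). Sigma^2 cancels.
  numerator   = (1)*(0.634) + (0.634)*(0.62) + (0.62)*(-0.323) = 0.82682.
  denominator = (1)^2 + (0.634)^2 + (0.62)^2 + (-0.323)^2 = 1.890685.
  rho(1) = 0.82682 / 1.890685 = 0.4373.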